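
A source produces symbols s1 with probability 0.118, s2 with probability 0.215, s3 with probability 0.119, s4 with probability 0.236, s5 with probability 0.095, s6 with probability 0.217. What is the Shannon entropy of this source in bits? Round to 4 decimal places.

H = −Σ pᵢ log₂ pᵢ.
−0.118·log₂(0.118) = 0.3638
−0.215·log₂(0.215) = 0.4768
−0.119·log₂(0.119) = 0.3654
−0.236·log₂(0.236) = 0.4916
−0.095·log₂(0.095) = 0.3226
−0.217·log₂(0.217) = 0.4783
Sum ≈ 2.4986 → 2.4986 bits.

2.4986 bits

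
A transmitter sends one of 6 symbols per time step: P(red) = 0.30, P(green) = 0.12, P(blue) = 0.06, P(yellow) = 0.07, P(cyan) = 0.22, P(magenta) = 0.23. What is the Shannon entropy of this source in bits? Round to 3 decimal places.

2.368 bits

H = −Σ pᵢ log₂ pᵢ.
−0.30·log₂(0.30) = 0.5211
−0.12·log₂(0.12) = 0.3671
−0.06·log₂(0.06) = 0.2435
−0.07·log₂(0.07) = 0.2686
−0.22·log₂(0.22) = 0.4806
−0.23·log₂(0.23) = 0.4877
Sum ≈ 2.3685 → 2.368 bits.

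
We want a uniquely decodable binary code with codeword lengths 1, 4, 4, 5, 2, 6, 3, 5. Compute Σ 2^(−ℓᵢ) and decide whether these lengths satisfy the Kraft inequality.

With common denominator 2^6 = 64: Σ 2^(−ℓᵢ) = 32/64 + 4/64 + 4/64 + 2/64 + 16/64 + 1/64 + 8/64 + 2/64 = 69/64 = 1.078125.
Kraft's inequality requires Σ ≤ 1; here Σ = 1.078125 > 1, so no such prefix code exists.

1.078125; no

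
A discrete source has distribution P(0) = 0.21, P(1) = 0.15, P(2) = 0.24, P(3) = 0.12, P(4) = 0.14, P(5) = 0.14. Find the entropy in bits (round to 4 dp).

2.5388 bits

H = −Σ pᵢ log₂ pᵢ.
−0.21·log₂(0.21) = 0.4728
−0.15·log₂(0.15) = 0.4105
−0.24·log₂(0.24) = 0.4941
−0.12·log₂(0.12) = 0.3671
−0.14·log₂(0.14) = 0.3971
−0.14·log₂(0.14) = 0.3971
Sum ≈ 2.5388 → 2.5388 bits.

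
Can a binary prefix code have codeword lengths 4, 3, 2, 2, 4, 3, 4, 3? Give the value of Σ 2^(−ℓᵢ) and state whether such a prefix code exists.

1.0625; no

With common denominator 2^4 = 16: Σ 2^(−ℓᵢ) = 1/16 + 2/16 + 4/16 + 4/16 + 1/16 + 2/16 + 1/16 + 2/16 = 17/16 = 1.0625.
Kraft's inequality requires Σ ≤ 1; here Σ = 1.0625 > 1, so no such prefix code exists.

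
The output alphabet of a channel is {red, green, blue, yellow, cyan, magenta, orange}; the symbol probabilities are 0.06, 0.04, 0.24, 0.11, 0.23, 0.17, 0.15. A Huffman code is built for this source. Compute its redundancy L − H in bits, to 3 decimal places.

Entropy H = −Σ p log₂ p ≈ 2.6065 bits.
Huffman merges: 1/25+3/50→1/10; 1/10+11/100→21/100; 3/20+17/100→8/25; 21/100+23/100→11/25; 6/25+8/25→14/25; 11/25+14/25→1. L = 263/100 ≈ 2.6300.
L − H = 2.6300 − 2.6065 = 0.023 bits.

0.023 bits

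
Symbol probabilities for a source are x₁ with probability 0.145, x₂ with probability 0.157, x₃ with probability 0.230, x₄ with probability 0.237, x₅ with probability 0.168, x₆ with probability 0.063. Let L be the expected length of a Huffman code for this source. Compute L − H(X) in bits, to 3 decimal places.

0.046 bits

Entropy H = −Σ p log₂ p ≈ 2.4869 bits.
Huffman merges: 63/1000+29/200→26/125; 157/1000+21/125→13/40; 26/125+23/100→219/500; 237/1000+13/40→281/500; 219/500+281/500→1. L = 2533/1000 ≈ 2.5330.
L − H = 2.5330 − 2.4869 = 0.046 bits.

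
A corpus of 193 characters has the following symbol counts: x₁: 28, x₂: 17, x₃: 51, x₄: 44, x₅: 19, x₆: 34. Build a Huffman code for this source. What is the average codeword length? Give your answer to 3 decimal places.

Probabilities are the counts divided by 193.
Repeatedly combine the two least-probable nodes; the expected code length is the sum of the merged weights.
merge 17/193 + 19/193 → 36/193
merge 28/193 + 34/193 → 62/193
merge 36/193 + 44/193 → 80/193
merge 51/193 + 62/193 → 113/193
merge 80/193 + 113/193 → 1
L = 36/193 + 62/193 + 80/193 + 113/193 + 1 = 484/193 ≈ 2.508 bits/symbol.

2.508 bits/symbol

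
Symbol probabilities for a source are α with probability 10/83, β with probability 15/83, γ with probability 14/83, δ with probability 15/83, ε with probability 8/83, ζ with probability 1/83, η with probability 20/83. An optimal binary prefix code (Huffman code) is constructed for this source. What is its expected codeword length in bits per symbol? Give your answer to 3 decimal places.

2.687 bits/symbol

Repeatedly combine the two least-probable nodes; the expected code length is the sum of the merged weights.
merge 1/83 + 8/83 → 9/83
merge 9/83 + 10/83 → 19/83
merge 14/83 + 15/83 → 29/83
merge 15/83 + 19/83 → 34/83
merge 20/83 + 29/83 → 49/83
merge 34/83 + 49/83 → 1
L = 9/83 + 19/83 + 29/83 + 34/83 + 49/83 + 1 = 223/83 ≈ 2.687 bits/symbol.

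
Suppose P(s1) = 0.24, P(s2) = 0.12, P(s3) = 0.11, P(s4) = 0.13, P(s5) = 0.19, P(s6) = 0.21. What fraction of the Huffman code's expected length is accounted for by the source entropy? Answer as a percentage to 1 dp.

Entropy H = −Σ p log₂ p ≈ 2.5222 bits.
Huffman merges: 11/100+3/25→23/100; 13/100+19/100→8/25; 21/100+23/100→11/25; 6/25+8/25→14/25; 11/25+14/25→1. L = 51/20 ≈ 2.5500.
Efficiency = H/L = 2.5222/2.5500 = 98.9%.

98.9%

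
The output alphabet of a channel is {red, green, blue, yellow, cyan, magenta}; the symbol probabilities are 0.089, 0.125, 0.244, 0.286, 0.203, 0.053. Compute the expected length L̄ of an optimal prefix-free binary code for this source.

Repeatedly combine the two least-probable nodes; the expected code length is the sum of the merged weights.
merge 53/1000 + 89/1000 → 71/500
merge 1/8 + 71/500 → 267/1000
merge 203/1000 + 61/250 → 447/1000
merge 267/1000 + 143/500 → 553/1000
merge 447/1000 + 553/1000 → 1
L = 71/500 + 267/1000 + 447/1000 + 553/1000 + 1 = 2409/1000 = 2.409 bits/symbol.

2.409 bits/symbol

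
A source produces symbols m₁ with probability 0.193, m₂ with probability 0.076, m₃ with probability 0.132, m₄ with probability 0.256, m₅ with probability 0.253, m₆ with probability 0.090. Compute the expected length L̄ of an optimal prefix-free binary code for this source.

Repeatedly combine the two least-probable nodes; the expected code length is the sum of the merged weights.
merge 19/250 + 9/100 → 83/500
merge 33/250 + 83/500 → 149/500
merge 193/1000 + 253/1000 → 223/500
merge 32/125 + 149/500 → 277/500
merge 223/500 + 277/500 → 1
L = 83/500 + 149/500 + 223/500 + 277/500 + 1 = 308/125 = 2.464 bits/symbol.

2.464 bits/symbol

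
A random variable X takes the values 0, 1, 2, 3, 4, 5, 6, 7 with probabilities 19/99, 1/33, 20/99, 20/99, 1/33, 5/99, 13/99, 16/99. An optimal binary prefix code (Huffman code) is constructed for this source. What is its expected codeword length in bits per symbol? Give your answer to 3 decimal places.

Repeatedly combine the two least-probable nodes; the expected code length is the sum of the merged weights.
merge 1/33 + 1/33 → 2/33
merge 5/99 + 2/33 → 1/9
merge 1/9 + 13/99 → 8/33
merge 16/99 + 19/99 → 35/99
merge 20/99 + 20/99 → 40/99
merge 8/33 + 35/99 → 59/99
merge 40/99 + 59/99 → 1
L = 2/33 + 1/9 + 8/33 + 35/99 + 40/99 + 59/99 + 1 = 274/99 ≈ 2.768 bits/symbol.

2.768 bits/symbol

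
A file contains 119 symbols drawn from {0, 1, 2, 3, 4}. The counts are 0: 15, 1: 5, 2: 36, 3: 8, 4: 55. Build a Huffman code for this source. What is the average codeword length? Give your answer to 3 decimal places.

Probabilities are the counts divided by 119.
Repeatedly combine the two least-probable nodes; the expected code length is the sum of the merged weights.
merge 5/119 + 8/119 → 13/119
merge 13/119 + 15/119 → 4/17
merge 4/17 + 36/119 → 64/119
merge 55/119 + 64/119 → 1
L = 13/119 + 4/17 + 64/119 + 1 = 32/17 ≈ 1.882 bits/symbol.

1.882 bits/symbol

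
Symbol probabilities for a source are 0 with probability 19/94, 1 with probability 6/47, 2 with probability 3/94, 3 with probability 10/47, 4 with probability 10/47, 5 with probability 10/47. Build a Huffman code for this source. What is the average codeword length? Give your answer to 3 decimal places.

2.521 bits/symbol

Repeatedly combine the two least-probable nodes; the expected code length is the sum of the merged weights.
merge 3/94 + 6/47 → 15/94
merge 15/94 + 19/94 → 17/47
merge 10/47 + 10/47 → 20/47
merge 10/47 + 17/47 → 27/47
merge 20/47 + 27/47 → 1
L = 15/94 + 17/47 + 20/47 + 27/47 + 1 = 237/94 ≈ 2.521 bits/symbol.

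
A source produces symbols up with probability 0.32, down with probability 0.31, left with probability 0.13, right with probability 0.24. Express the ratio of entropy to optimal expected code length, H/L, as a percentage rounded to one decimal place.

Entropy H = −Σ p log₂ p ≈ 1.9266 bits.
Huffman merges: 13/100+6/25→37/100; 31/100+8/25→63/100; 37/100+63/100→1. L = 2 ≈ 2.0000.
Efficiency = H/L = 1.9266/2.0000 = 96.3%.

96.3%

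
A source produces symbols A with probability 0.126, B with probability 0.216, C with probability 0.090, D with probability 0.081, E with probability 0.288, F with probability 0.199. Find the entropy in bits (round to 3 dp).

2.441 bits

H = −Σ pᵢ log₂ pᵢ.
−0.126·log₂(0.126) = 0.3766
−0.216·log₂(0.216) = 0.4776
−0.090·log₂(0.090) = 0.3127
−0.081·log₂(0.081) = 0.2937
−0.288·log₂(0.288) = 0.5172
−0.199·log₂(0.199) = 0.4635
Sum ≈ 2.4412 → 2.441 bits.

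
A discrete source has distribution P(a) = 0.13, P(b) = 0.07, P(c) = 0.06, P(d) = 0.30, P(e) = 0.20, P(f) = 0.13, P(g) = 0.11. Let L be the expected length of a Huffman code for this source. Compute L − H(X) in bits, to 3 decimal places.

0.017 bits

Entropy H = −Σ p log₂ p ≈ 2.6131 bits.
Huffman merges: 3/50+7/100→13/100; 11/100+13/100→6/25; 13/100+13/100→13/50; 1/5+6/25→11/25; 13/50+3/10→14/25; 11/25+14/25→1. L = 263/100 ≈ 2.6300.
L − H = 2.6300 − 2.6131 = 0.017 bits.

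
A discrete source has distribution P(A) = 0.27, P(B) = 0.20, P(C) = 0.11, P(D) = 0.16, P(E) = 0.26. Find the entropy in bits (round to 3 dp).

H = −Σ pᵢ log₂ pᵢ.
−0.27·log₂(0.27) = 0.5100
−0.20·log₂(0.20) = 0.4644
−0.11·log₂(0.11) = 0.3503
−0.16·log₂(0.16) = 0.4230
−0.26·log₂(0.26) = 0.5053
Sum ≈ 2.2530 → 2.253 bits.

2.253 bits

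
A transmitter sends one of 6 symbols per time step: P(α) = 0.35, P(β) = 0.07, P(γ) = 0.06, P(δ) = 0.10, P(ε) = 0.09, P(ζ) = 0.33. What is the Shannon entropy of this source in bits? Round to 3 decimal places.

2.215 bits

H = −Σ pᵢ log₂ pᵢ.
−0.35·log₂(0.35) = 0.5301
−0.07·log₂(0.07) = 0.2686
−0.06·log₂(0.06) = 0.2435
−0.10·log₂(0.10) = 0.3322
−0.09·log₂(0.09) = 0.3127
−0.33·log₂(0.33) = 0.5278
Sum ≈ 2.2149 → 2.215 bits.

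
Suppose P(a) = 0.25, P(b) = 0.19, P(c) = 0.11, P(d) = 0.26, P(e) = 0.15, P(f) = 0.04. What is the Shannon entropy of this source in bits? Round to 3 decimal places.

H = −Σ pᵢ log₂ pᵢ.
−0.25·log₂(0.25) = 0.5000
−0.19·log₂(0.19) = 0.4552
−0.11·log₂(0.11) = 0.3503
−0.26·log₂(0.26) = 0.5053
−0.15·log₂(0.15) = 0.4105
−0.04·log₂(0.04) = 0.1858
Sum ≈ 2.4071 → 2.407 bits.

2.407 bits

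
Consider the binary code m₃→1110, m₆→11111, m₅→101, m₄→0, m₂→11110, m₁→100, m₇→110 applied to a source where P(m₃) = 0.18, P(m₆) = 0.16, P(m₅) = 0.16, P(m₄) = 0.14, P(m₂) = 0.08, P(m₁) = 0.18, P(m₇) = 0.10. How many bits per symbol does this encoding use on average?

3.38 bits/symbol

L̄ = Σ pᵢ·ℓᵢ = 0.18·4 + 0.16·5 + 0.16·3 + 0.14·1 + 0.08·5 + 0.18·3 + 0.10·3 = 3.38 bits/symbol.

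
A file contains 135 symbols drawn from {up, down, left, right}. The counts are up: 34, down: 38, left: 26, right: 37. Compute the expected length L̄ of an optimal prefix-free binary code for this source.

2 bits/symbol

Probabilities are the counts divided by 135.
Repeatedly combine the two least-probable nodes; the expected code length is the sum of the merged weights.
merge 26/135 + 34/135 → 4/9
merge 37/135 + 38/135 → 5/9
merge 4/9 + 5/9 → 1
L = 4/9 + 5/9 + 1 = 2 bits/symbol.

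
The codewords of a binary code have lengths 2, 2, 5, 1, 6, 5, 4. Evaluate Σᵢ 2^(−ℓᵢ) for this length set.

1.140625

With common denominator 2^6 = 64: Σ 2^(−ℓᵢ) = 16/64 + 16/64 + 2/64 + 32/64 + 1/64 + 2/64 + 4/64 = 73/64 = 1.140625.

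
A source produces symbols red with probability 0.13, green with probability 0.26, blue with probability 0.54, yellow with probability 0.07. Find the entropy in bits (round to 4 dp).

H = −Σ pᵢ log₂ pᵢ.
−0.13·log₂(0.13) = 0.3826
−0.26·log₂(0.26) = 0.5053
−0.54·log₂(0.54) = 0.4800
−0.07·log₂(0.07) = 0.2686
Sum ≈ 1.6365 → 1.6365 bits.

1.6365 bits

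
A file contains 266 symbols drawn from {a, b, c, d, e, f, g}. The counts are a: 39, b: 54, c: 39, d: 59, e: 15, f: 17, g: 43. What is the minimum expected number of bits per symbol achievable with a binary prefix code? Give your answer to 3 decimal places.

Probabilities are the counts divided by 266.
Repeatedly combine the two least-probable nodes; the expected code length is the sum of the merged weights.
merge 15/266 + 17/266 → 16/133
merge 16/133 + 39/266 → 71/266
merge 39/266 + 43/266 → 41/133
merge 27/133 + 59/266 → 113/266
merge 71/266 + 41/133 → 153/266
merge 113/266 + 153/266 → 1
L = 16/133 + 71/266 + 41/133 + 113/266 + 153/266 + 1 = 717/266 ≈ 2.695 bits/symbol.

2.695 bits/symbol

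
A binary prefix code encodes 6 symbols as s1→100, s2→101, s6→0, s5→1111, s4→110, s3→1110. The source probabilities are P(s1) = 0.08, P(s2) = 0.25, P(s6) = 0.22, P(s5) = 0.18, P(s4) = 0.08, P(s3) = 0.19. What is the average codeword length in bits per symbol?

2.93 bits/symbol

L̄ = Σ pᵢ·ℓᵢ = 0.08·3 + 0.25·3 + 0.22·1 + 0.18·4 + 0.08·3 + 0.19·4 = 2.93 bits/symbol.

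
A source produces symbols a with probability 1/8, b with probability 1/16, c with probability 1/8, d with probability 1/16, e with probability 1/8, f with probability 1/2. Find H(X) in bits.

Each probability is a power of 1/2, so log₂(1/p) is an integer.
H = Σ p·log₂(1/p) = 1/8·3 + 1/16·4 + 1/8·3 + 1/16·4 + 1/8·3 + 1/2·1 = 2.125 bits.

2.125 bits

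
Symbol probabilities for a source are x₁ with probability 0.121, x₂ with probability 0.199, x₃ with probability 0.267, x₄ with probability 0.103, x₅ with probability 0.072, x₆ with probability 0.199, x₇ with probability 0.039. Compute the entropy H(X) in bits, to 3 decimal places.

H = −Σ pᵢ log₂ pᵢ.
−0.121·log₂(0.121) = 0.3687
−0.199·log₂(0.199) = 0.4635
−0.267·log₂(0.267) = 0.5087
−0.103·log₂(0.103) = 0.3378
−0.072·log₂(0.072) = 0.2733
−0.199·log₂(0.199) = 0.4635
−0.039·log₂(0.039) = 0.1825
Sum ≈ 2.5979 → 2.598 bits.

2.598 bits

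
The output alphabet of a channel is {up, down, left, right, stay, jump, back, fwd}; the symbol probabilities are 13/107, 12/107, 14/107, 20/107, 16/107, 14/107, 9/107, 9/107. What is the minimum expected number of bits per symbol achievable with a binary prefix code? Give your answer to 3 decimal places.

Repeatedly combine the two least-probable nodes; the expected code length is the sum of the merged weights.
merge 9/107 + 9/107 → 18/107
merge 12/107 + 13/107 → 25/107
merge 14/107 + 14/107 → 28/107
merge 16/107 + 18/107 → 34/107
merge 20/107 + 25/107 → 45/107
merge 28/107 + 34/107 → 62/107
merge 45/107 + 62/107 → 1
L = 18/107 + 25/107 + 28/107 + 34/107 + 45/107 + 62/107 + 1 = 319/107 ≈ 2.981 bits/symbol.

2.981 bits/symbol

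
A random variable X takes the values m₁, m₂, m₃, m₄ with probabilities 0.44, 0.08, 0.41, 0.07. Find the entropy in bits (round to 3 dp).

1.609 bits

H = −Σ pᵢ log₂ pᵢ.
−0.44·log₂(0.44) = 0.5211
−0.08·log₂(0.08) = 0.2915
−0.41·log₂(0.41) = 0.5274
−0.07·log₂(0.07) = 0.2686
Sum ≈ 1.6086 → 1.609 bits.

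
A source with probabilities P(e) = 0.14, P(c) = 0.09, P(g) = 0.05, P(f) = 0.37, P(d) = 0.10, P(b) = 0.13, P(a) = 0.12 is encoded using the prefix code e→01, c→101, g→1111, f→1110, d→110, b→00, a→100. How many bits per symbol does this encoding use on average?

3.15 bits/symbol

L̄ = Σ pᵢ·ℓᵢ = 0.14·2 + 0.09·3 + 0.05·4 + 0.37·4 + 0.10·3 + 0.13·2 + 0.12·3 = 3.15 bits/symbol.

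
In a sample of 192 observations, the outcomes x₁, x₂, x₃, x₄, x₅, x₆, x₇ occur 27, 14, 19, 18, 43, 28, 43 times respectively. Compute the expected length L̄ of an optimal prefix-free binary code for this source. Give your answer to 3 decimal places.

2.719 bits/symbol

Probabilities are the counts divided by 192.
Repeatedly combine the two least-probable nodes; the expected code length is the sum of the merged weights.
merge 7/96 + 3/32 → 1/6
merge 19/192 + 9/64 → 23/96
merge 7/48 + 1/6 → 5/16
merge 43/192 + 43/192 → 43/96
merge 23/96 + 5/16 → 53/96
merge 43/96 + 53/96 → 1
L = 1/6 + 23/96 + 5/16 + 43/96 + 53/96 + 1 = 87/32 ≈ 2.719 bits/symbol.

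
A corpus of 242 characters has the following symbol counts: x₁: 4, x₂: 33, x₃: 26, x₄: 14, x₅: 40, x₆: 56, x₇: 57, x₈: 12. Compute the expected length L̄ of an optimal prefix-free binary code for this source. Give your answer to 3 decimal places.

Probabilities are the counts divided by 242.
Repeatedly combine the two least-probable nodes; the expected code length is the sum of the merged weights.
merge 2/121 + 6/121 → 8/121
merge 7/121 + 8/121 → 15/121
merge 13/121 + 15/121 → 28/121
merge 3/22 + 20/121 → 73/242
merge 28/121 + 28/121 → 56/121
merge 57/242 + 73/242 → 65/121
merge 56/121 + 65/121 → 1
L = 8/121 + 15/121 + 28/121 + 73/242 + 56/121 + 65/121 + 1 = 659/242 ≈ 2.723 bits/symbol.

2.723 bits/symbol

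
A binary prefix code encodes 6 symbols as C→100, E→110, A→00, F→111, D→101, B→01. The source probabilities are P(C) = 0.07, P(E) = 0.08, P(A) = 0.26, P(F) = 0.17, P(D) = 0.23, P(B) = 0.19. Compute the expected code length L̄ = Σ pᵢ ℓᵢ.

2.55 bits/symbol

L̄ = Σ pᵢ·ℓᵢ = 0.07·3 + 0.08·3 + 0.26·2 + 0.17·3 + 0.23·3 + 0.19·2 = 2.55 bits/symbol.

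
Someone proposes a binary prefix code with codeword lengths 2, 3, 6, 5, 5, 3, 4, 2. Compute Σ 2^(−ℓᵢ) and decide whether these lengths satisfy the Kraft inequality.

0.890625; yes

With common denominator 2^6 = 64: Σ 2^(−ℓᵢ) = 16/64 + 8/64 + 1/64 + 2/64 + 2/64 + 8/64 + 4/64 + 16/64 = 57/64 = 0.890625.
Kraft's inequality requires Σ ≤ 1; here Σ = 0.890625 ≤ 1, so such a prefix code exists.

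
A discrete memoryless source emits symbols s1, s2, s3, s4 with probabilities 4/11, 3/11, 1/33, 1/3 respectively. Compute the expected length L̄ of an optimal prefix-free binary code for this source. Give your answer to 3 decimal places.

Repeatedly combine the two least-probable nodes; the expected code length is the sum of the merged weights.
merge 1/33 + 3/11 → 10/33
merge 10/33 + 1/3 → 7/11
merge 4/11 + 7/11 → 1
L = 10/33 + 7/11 + 1 = 64/33 ≈ 1.939 bits/symbol.

1.939 bits/symbol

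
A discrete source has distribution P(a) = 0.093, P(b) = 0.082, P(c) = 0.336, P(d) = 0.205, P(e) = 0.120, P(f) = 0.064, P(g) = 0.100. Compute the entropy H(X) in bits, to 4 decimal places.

H = −Σ pᵢ log₂ pᵢ.
−0.093·log₂(0.093) = 0.3187
−0.082·log₂(0.082) = 0.2959
−0.336·log₂(0.336) = 0.5287
−0.205·log₂(0.205) = 0.4687
−0.120·log₂(0.120) = 0.3671
−0.064·log₂(0.064) = 0.2538
−0.100·log₂(0.100) = 0.3322
Sum ≈ 2.5650 → 2.5650 bits.

2.5650 bits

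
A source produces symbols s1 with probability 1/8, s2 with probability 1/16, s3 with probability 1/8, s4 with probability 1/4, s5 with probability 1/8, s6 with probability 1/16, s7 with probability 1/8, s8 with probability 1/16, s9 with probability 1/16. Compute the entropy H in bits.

3 bits

Each probability is a power of 1/2, so log₂(1/p) is an integer.
H = Σ p·log₂(1/p) = 1/8·3 + 1/16·4 + 1/8·3 + 1/4·2 + 1/8·3 + 1/16·4 + 1/8·3 + 1/16·4 + 1/16·4 = 3 bits.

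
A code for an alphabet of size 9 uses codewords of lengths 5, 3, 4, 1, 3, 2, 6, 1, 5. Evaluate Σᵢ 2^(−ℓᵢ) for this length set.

1.640625

With common denominator 2^6 = 64: Σ 2^(−ℓᵢ) = 2/64 + 8/64 + 4/64 + 32/64 + 8/64 + 16/64 + 1/64 + 32/64 + 2/64 = 105/64 = 1.640625.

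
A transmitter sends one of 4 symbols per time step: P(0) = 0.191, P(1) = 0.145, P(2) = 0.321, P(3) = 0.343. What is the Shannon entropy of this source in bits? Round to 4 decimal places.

1.9159 bits

H = −Σ pᵢ log₂ pᵢ.
−0.191·log₂(0.191) = 0.4562
−0.145·log₂(0.145) = 0.4040
−0.321·log₂(0.321) = 0.5262
−0.343·log₂(0.343) = 0.5295
Sum ≈ 1.9159 → 1.9159 bits.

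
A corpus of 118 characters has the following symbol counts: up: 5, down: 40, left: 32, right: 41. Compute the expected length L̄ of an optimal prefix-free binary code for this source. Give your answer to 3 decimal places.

Probabilities are the counts divided by 118.
Repeatedly combine the two least-probable nodes; the expected code length is the sum of the merged weights.
merge 5/118 + 16/59 → 37/118
merge 37/118 + 20/59 → 77/118
merge 41/118 + 77/118 → 1
L = 37/118 + 77/118 + 1 = 116/59 ≈ 1.966 bits/symbol.

1.966 bits/symbol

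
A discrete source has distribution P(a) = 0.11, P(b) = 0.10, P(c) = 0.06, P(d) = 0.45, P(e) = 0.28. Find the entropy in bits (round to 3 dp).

1.959 bits

H = −Σ pᵢ log₂ pᵢ.
−0.11·log₂(0.11) = 0.3503
−0.10·log₂(0.10) = 0.3322
−0.06·log₂(0.06) = 0.2435
−0.45·log₂(0.45) = 0.5184
−0.28·log₂(0.28) = 0.5142
Sum ≈ 1.9586 → 1.959 bits.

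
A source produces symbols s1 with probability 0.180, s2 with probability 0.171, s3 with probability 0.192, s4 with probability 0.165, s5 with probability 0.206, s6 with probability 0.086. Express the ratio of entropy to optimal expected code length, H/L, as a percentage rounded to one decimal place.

Entropy H = −Σ p log₂ p ≈ 2.5410 bits.
Huffman merges: 43/500+33/200→251/1000; 171/1000+9/50→351/1000; 24/125+103/500→199/500; 251/1000+351/1000→301/500; 199/500+301/500→1. L = 1301/500 ≈ 2.6020.
Efficiency = H/L = 2.5410/2.6020 = 97.7%.

97.7%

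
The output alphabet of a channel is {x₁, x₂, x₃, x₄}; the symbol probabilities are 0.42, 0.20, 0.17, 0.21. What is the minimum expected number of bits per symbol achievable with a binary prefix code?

1.95 bits/symbol

Repeatedly combine the two least-probable nodes; the expected code length is the sum of the merged weights.
merge 17/100 + 1/5 → 37/100
merge 21/100 + 37/100 → 29/50
merge 21/50 + 29/50 → 1
L = 37/100 + 29/50 + 1 = 39/20 = 1.95 bits/symbol.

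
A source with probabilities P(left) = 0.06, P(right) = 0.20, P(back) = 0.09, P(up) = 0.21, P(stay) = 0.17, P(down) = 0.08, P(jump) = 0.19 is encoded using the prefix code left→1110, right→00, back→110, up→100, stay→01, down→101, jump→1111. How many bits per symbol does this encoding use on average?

2.88 bits/symbol

L̄ = Σ pᵢ·ℓᵢ = 0.06·4 + 0.20·2 + 0.09·3 + 0.21·3 + 0.17·2 + 0.08·3 + 0.19·4 = 2.88 bits/symbol.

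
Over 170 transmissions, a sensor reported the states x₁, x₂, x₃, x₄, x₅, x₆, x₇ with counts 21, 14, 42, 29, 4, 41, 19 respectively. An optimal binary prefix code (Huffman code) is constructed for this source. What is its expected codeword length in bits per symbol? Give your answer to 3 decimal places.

2.618 bits/symbol

Probabilities are the counts divided by 170.
Repeatedly combine the two least-probable nodes; the expected code length is the sum of the merged weights.
merge 2/85 + 7/85 → 9/85
merge 9/85 + 19/170 → 37/170
merge 21/170 + 29/170 → 5/17
merge 37/170 + 41/170 → 39/85
merge 21/85 + 5/17 → 46/85
merge 39/85 + 46/85 → 1
L = 9/85 + 37/170 + 5/17 + 39/85 + 46/85 + 1 = 89/34 ≈ 2.618 bits/symbol.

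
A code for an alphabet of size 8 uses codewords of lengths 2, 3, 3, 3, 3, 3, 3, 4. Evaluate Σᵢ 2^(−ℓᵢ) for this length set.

With common denominator 2^4 = 16: Σ 2^(−ℓᵢ) = 4/16 + 2/16 + 2/16 + 2/16 + 2/16 + 2/16 + 2/16 + 1/16 = 17/16 = 1.0625.

1.0625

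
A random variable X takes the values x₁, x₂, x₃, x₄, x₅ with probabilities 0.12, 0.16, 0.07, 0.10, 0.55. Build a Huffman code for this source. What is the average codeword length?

1.9 bits/symbol

Repeatedly combine the two least-probable nodes; the expected code length is the sum of the merged weights.
merge 7/100 + 1/10 → 17/100
merge 3/25 + 4/25 → 7/25
merge 17/100 + 7/25 → 9/20
merge 9/20 + 11/20 → 1
L = 17/100 + 7/25 + 9/20 + 1 = 19/10 = 1.9 bits/symbol.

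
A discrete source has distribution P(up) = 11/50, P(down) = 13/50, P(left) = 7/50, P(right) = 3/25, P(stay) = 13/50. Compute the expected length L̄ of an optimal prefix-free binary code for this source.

Repeatedly combine the two least-probable nodes; the expected code length is the sum of the merged weights.
merge 3/25 + 7/50 → 13/50
merge 11/50 + 13/50 → 12/25
merge 13/50 + 13/50 → 13/25
merge 12/25 + 13/25 → 1
L = 13/50 + 12/25 + 13/25 + 1 = 113/50 = 2.26 bits/symbol.

2.26 bits/symbol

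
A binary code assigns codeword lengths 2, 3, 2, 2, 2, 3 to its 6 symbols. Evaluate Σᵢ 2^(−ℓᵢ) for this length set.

With common denominator 2^3 = 8: Σ 2^(−ℓᵢ) = 2/8 + 1/8 + 2/8 + 2/8 + 2/8 + 1/8 = 10/8 = 1.25.

1.25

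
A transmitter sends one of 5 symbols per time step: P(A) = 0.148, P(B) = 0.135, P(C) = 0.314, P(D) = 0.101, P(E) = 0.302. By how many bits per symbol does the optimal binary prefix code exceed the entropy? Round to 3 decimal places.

0.058 bits

Entropy H = −Σ p log₂ p ≈ 2.1784 bits.
Huffman merges: 101/1000+27/200→59/250; 37/250+59/250→48/125; 151/500+157/500→77/125; 48/125+77/125→1. L = 559/250 ≈ 2.2360.
L − H = 2.2360 − 2.1784 = 0.058 bits.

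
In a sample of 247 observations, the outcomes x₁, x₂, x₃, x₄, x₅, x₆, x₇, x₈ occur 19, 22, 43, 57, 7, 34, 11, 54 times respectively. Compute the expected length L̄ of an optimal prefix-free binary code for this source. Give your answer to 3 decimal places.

Probabilities are the counts divided by 247.
Repeatedly combine the two least-probable nodes; the expected code length is the sum of the merged weights.
merge 7/247 + 11/247 → 18/247
merge 18/247 + 1/13 → 37/247
merge 22/247 + 34/247 → 56/247
merge 37/247 + 43/247 → 80/247
merge 54/247 + 56/247 → 110/247
merge 3/13 + 80/247 → 137/247
merge 110/247 + 137/247 → 1
L = 18/247 + 37/247 + 56/247 + 80/247 + 110/247 + 137/247 + 1 = 685/247 ≈ 2.773 bits/symbol.

2.773 bits/symbol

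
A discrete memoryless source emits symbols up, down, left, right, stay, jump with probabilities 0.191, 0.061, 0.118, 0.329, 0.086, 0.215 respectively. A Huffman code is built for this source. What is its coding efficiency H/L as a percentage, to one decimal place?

Entropy H = −Σ p log₂ p ≈ 2.3750 bits.
Huffman merges: 61/1000+43/500→147/1000; 59/500+147/1000→53/200; 191/1000+43/200→203/500; 53/200+329/1000→297/500; 203/500+297/500→1. L = 603/250 ≈ 2.4120.
Efficiency = H/L = 2.3750/2.4120 = 98.5%.

98.5%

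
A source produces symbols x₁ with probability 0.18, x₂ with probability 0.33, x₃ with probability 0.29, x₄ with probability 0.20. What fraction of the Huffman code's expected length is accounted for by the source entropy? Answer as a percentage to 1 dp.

97.8%

Entropy H = −Σ p log₂ p ≈ 1.9554 bits.
Huffman merges: 9/50+1/5→19/50; 29/100+33/100→31/50; 19/50+31/50→1. L = 2 ≈ 2.0000.
Efficiency = H/L = 1.9554/2.0000 = 97.8%.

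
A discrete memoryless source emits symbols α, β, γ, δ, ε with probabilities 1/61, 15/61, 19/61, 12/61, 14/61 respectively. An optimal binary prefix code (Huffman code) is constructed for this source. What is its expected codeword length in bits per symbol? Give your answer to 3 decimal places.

Repeatedly combine the two least-probable nodes; the expected code length is the sum of the merged weights.
merge 1/61 + 12/61 → 13/61
merge 13/61 + 14/61 → 27/61
merge 15/61 + 19/61 → 34/61
merge 27/61 + 34/61 → 1
L = 13/61 + 27/61 + 34/61 + 1 = 135/61 ≈ 2.213 bits/symbol.

2.213 bits/symbol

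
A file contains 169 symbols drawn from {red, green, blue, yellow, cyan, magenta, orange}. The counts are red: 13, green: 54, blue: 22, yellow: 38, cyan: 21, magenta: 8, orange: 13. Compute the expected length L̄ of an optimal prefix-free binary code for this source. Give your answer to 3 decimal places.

2.580 bits/symbol

Probabilities are the counts divided by 169.
Repeatedly combine the two least-probable nodes; the expected code length is the sum of the merged weights.
merge 8/169 + 1/13 → 21/169
merge 1/13 + 21/169 → 34/169
merge 21/169 + 22/169 → 43/169
merge 34/169 + 38/169 → 72/169
merge 43/169 + 54/169 → 97/169
merge 72/169 + 97/169 → 1
L = 21/169 + 34/169 + 43/169 + 72/169 + 97/169 + 1 = 436/169 ≈ 2.580 bits/symbol.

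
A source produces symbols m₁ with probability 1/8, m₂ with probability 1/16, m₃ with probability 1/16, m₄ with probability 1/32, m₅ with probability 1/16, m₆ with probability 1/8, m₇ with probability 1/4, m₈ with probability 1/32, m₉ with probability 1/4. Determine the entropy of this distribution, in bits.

Each probability is a power of 1/2, so log₂(1/p) is an integer.
H = Σ p·log₂(1/p) = 1/8·3 + 1/16·4 + 1/16·4 + 1/32·5 + 1/16·4 + 1/8·3 + 1/4·2 + 1/32·5 + 1/4·2 = 2.8125 bits.

2.8125 bits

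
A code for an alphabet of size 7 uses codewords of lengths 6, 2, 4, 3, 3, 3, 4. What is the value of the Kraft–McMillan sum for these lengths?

With common denominator 2^6 = 64: Σ 2^(−ℓᵢ) = 1/64 + 16/64 + 4/64 + 8/64 + 8/64 + 8/64 + 4/64 = 49/64 = 0.765625.

0.765625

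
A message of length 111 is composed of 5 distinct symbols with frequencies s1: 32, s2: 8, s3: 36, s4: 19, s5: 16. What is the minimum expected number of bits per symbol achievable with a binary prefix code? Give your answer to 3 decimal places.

Probabilities are the counts divided by 111.
Repeatedly combine the two least-probable nodes; the expected code length is the sum of the merged weights.
merge 8/111 + 16/111 → 8/37
merge 19/111 + 8/37 → 43/111
merge 32/111 + 12/37 → 68/111
merge 43/111 + 68/111 → 1
L = 8/37 + 43/111 + 68/111 + 1 = 82/37 ≈ 2.216 bits/symbol.

2.216 bits/symbol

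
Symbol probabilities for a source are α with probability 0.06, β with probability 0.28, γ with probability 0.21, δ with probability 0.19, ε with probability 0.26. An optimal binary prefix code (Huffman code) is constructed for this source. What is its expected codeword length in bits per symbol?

2.25 bits/symbol

Repeatedly combine the two least-probable nodes; the expected code length is the sum of the merged weights.
merge 3/50 + 19/100 → 1/4
merge 21/100 + 1/4 → 23/50
merge 13/50 + 7/25 → 27/50
merge 23/50 + 27/50 → 1
L = 1/4 + 23/50 + 27/50 + 1 = 9/4 = 2.25 bits/symbol.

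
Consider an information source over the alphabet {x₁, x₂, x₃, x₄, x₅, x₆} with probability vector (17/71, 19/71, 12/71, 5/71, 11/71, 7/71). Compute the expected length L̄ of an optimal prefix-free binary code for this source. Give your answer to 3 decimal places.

2.493 bits/symbol

Repeatedly combine the two least-probable nodes; the expected code length is the sum of the merged weights.
merge 5/71 + 7/71 → 12/71
merge 11/71 + 12/71 → 23/71
merge 12/71 + 17/71 → 29/71
merge 19/71 + 23/71 → 42/71
merge 29/71 + 42/71 → 1
L = 12/71 + 23/71 + 29/71 + 42/71 + 1 = 177/71 ≈ 2.493 bits/symbol.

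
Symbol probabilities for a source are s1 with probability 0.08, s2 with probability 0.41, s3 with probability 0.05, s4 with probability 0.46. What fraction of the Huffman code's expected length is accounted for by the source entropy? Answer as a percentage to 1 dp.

Entropy H = −Σ p log₂ p ≈ 1.5503 bits.
Huffman merges: 1/20+2/25→13/100; 13/100+41/100→27/50; 23/50+27/50→1. L = 167/100 ≈ 1.6700.
Efficiency = H/L = 1.5503/1.6700 = 92.8%.

92.8%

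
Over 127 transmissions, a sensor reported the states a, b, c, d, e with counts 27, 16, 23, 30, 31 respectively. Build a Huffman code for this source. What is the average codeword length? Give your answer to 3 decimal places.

Probabilities are the counts divided by 127.
Repeatedly combine the two least-probable nodes; the expected code length is the sum of the merged weights.
merge 16/127 + 23/127 → 39/127
merge 27/127 + 30/127 → 57/127
merge 31/127 + 39/127 → 70/127
merge 57/127 + 70/127 → 1
L = 39/127 + 57/127 + 70/127 + 1 = 293/127 ≈ 2.307 bits/symbol.

2.307 bits/symbol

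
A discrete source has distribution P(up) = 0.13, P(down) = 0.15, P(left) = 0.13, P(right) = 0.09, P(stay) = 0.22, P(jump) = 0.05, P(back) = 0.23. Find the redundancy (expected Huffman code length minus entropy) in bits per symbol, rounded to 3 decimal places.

0.017 bits

Entropy H = −Σ p log₂ p ≈ 2.6728 bits.
Huffman merges: 1/20+9/100→7/50; 13/100+13/100→13/50; 7/50+3/20→29/100; 11/50+23/100→9/20; 13/50+29/100→11/20; 9/20+11/20→1. L = 269/100 ≈ 2.6900.
L − H = 2.6900 − 2.6728 = 0.017 bits.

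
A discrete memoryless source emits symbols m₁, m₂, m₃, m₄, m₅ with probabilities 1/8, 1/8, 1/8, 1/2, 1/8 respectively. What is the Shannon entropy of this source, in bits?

Each probability is a power of 1/2, so log₂(1/p) is an integer.
H = Σ p·log₂(1/p) = 1/8·3 + 1/8·3 + 1/8·3 + 1/2·1 + 1/8·3 = 2 bits.

2 bits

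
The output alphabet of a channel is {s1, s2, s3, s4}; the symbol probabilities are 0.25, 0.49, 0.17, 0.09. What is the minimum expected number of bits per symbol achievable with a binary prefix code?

1.77 bits/symbol

Repeatedly combine the two least-probable nodes; the expected code length is the sum of the merged weights.
merge 9/100 + 17/100 → 13/50
merge 1/4 + 13/50 → 51/100
merge 49/100 + 51/100 → 1
L = 13/50 + 51/100 + 1 = 177/100 = 1.77 bits/symbol.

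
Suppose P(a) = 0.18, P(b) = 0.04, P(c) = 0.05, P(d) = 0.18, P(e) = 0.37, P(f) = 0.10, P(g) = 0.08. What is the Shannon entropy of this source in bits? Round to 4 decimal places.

2.4469 bits

H = −Σ pᵢ log₂ pᵢ.
−0.18·log₂(0.18) = 0.4453
−0.04·log₂(0.04) = 0.1858
−0.05·log₂(0.05) = 0.2161
−0.18·log₂(0.18) = 0.4453
−0.37·log₂(0.37) = 0.5307
−0.10·log₂(0.10) = 0.3322
−0.08·log₂(0.08) = 0.2915
Sum ≈ 2.4469 → 2.4469 bits.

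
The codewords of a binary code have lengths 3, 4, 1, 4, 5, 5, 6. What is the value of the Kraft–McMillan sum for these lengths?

With common denominator 2^6 = 64: Σ 2^(−ℓᵢ) = 8/64 + 4/64 + 32/64 + 4/64 + 2/64 + 2/64 + 1/64 = 53/64 = 0.828125.

0.828125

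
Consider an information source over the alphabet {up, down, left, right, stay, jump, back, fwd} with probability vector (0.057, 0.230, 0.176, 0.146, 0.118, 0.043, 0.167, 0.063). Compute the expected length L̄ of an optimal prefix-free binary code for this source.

Repeatedly combine the two least-probable nodes; the expected code length is the sum of the merged weights.
merge 43/1000 + 57/1000 → 1/10
merge 63/1000 + 1/10 → 163/1000
merge 59/500 + 73/500 → 33/125
merge 163/1000 + 167/1000 → 33/100
merge 22/125 + 23/100 → 203/500
merge 33/125 + 33/100 → 297/500
merge 203/500 + 297/500 → 1
L = 1/10 + 163/1000 + 33/125 + 33/100 + 203/500 + 297/500 + 1 = 2857/1000 = 2.857 bits/symbol.

2.857 bits/symbol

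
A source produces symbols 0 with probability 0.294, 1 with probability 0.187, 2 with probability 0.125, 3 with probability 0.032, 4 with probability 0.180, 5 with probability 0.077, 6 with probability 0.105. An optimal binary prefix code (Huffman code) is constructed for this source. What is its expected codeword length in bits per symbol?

2.628 bits/symbol

Repeatedly combine the two least-probable nodes; the expected code length is the sum of the merged weights.
merge 4/125 + 77/1000 → 109/1000
merge 21/200 + 109/1000 → 107/500
merge 1/8 + 9/50 → 61/200
merge 187/1000 + 107/500 → 401/1000
merge 147/500 + 61/200 → 599/1000
merge 401/1000 + 599/1000 → 1
L = 109/1000 + 107/500 + 61/200 + 401/1000 + 599/1000 + 1 = 657/250 = 2.628 bits/symbol.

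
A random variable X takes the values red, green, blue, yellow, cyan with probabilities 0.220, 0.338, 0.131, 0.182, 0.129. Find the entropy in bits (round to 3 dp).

H = −Σ pᵢ log₂ pᵢ.
−0.220·log₂(0.220) = 0.4806
−0.338·log₂(0.338) = 0.5289
−0.131·log₂(0.131) = 0.3841
−0.182·log₂(0.182) = 0.4474
−0.129·log₂(0.129) = 0.3811
Sum ≈ 2.2221 → 2.222 bits.

2.222 bits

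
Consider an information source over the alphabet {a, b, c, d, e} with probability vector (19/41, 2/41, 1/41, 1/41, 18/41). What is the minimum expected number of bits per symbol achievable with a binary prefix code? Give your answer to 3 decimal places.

1.683 bits/symbol

Repeatedly combine the two least-probable nodes; the expected code length is the sum of the merged weights.
merge 1/41 + 1/41 → 2/41
merge 2/41 + 2/41 → 4/41
merge 4/41 + 18/41 → 22/41
merge 19/41 + 22/41 → 1
L = 2/41 + 4/41 + 22/41 + 1 = 69/41 ≈ 1.683 bits/symbol.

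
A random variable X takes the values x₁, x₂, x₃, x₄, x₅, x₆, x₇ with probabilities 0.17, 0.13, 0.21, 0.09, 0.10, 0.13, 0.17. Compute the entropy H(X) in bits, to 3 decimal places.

H = −Σ pᵢ log₂ pᵢ.
−0.17·log₂(0.17) = 0.4346
−0.13·log₂(0.13) = 0.3826
−0.21·log₂(0.21) = 0.4728
−0.09·log₂(0.09) = 0.3127
−0.10·log₂(0.10) = 0.3322
−0.13·log₂(0.13) = 0.3826
−0.17·log₂(0.17) = 0.4346
Sum ≈ 2.7521 → 2.752 bits.

2.752 bits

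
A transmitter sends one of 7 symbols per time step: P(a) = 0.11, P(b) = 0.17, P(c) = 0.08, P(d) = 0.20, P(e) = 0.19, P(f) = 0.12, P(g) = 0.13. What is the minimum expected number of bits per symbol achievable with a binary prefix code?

2.8 bits/symbol

Repeatedly combine the two least-probable nodes; the expected code length is the sum of the merged weights.
merge 2/25 + 11/100 → 19/100
merge 3/25 + 13/100 → 1/4
merge 17/100 + 19/100 → 9/25
merge 19/100 + 1/5 → 39/100
merge 1/4 + 9/25 → 61/100
merge 39/100 + 61/100 → 1
L = 19/100 + 1/4 + 9/25 + 39/100 + 61/100 + 1 = 14/5 = 2.8 bits/symbol.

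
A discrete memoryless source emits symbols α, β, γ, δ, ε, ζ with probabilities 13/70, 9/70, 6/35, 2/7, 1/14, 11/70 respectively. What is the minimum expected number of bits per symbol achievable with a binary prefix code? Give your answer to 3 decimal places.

Repeatedly combine the two least-probable nodes; the expected code length is the sum of the merged weights.
merge 1/14 + 9/70 → 1/5
merge 11/70 + 6/35 → 23/70
merge 13/70 + 1/5 → 27/70
merge 2/7 + 23/70 → 43/70
merge 27/70 + 43/70 → 1
L = 1/5 + 23/70 + 27/70 + 43/70 + 1 = 177/70 ≈ 2.529 bits/symbol.

2.529 bits/symbol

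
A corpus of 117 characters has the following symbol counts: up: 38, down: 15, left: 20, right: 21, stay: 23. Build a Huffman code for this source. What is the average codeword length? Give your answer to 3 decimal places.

Probabilities are the counts divided by 117.
Repeatedly combine the two least-probable nodes; the expected code length is the sum of the merged weights.
merge 5/39 + 20/117 → 35/117
merge 7/39 + 23/117 → 44/117
merge 35/117 + 38/117 → 73/117
merge 44/117 + 73/117 → 1
L = 35/117 + 44/117 + 73/117 + 1 = 269/117 ≈ 2.299 bits/symbol.

2.299 bits/symbol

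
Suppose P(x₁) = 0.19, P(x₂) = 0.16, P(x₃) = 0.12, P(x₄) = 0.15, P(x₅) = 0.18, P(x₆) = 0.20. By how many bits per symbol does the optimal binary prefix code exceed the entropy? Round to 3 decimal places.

Entropy H = −Σ p log₂ p ≈ 2.5655 bits.
Huffman merges: 3/25+3/20→27/100; 4/25+9/50→17/50; 19/100+1/5→39/100; 27/100+17/50→61/100; 39/100+61/100→1. L = 261/100 ≈ 2.6100.
L − H = 2.6100 − 2.5655 = 0.044 bits.

0.044 bits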